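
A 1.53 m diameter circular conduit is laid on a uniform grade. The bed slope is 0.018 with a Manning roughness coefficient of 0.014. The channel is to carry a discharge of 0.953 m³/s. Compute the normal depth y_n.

y_n = 0.331 m

Manning's equation rearranged: A R^(2/3) = nQ / (1·√S) = 0.014 × 0.953 / (√0.018) = 0.09945.
Try y = 0.39 m: A R^(2/3) = 0.1379 — high.
Try y = 0.269 m: A R^(2/3) = 0.06526 — low.
Try y = 0.331 m: A R^(2/3) = 0.09941 — matches.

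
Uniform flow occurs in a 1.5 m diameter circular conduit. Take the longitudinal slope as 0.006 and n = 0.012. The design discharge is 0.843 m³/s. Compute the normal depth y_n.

Manning's equation rearranged: A R^(2/3) = nQ / (1·√S) = 0.012 × 0.843 / (√0.006) = 0.1306.
At y = 0.46 m: A R^(2/3) = 0.1878 — too large.
At y = 0.34 m: A R^(2/3) = 0.1036 — too small.
At y = 0.382 m: A R^(2/3) = 0.1306 — matches.

y_n = 0.382 m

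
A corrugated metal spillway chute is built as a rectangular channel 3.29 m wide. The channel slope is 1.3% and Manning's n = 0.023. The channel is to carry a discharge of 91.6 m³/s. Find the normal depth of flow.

y_n = 4.89 m

Manning's equation rearranged: A R^(2/3) = nQ / (1·√S) = 0.023 × 91.6 / (√0.013) = 18.48.
At y = 5.9 m: A R^(2/3) = 22.96 — high.
At y = 3.87 m: A R^(2/3) = 14.01 — low.
At y = 4.89 m: A R^(2/3) = 18.48 — matches.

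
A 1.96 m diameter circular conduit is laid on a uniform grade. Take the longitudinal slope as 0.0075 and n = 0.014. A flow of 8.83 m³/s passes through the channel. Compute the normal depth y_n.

y_n = 1.28 m

Manning's equation rearranged: A R^(2/3) = nQ / (1·√S) = 0.014 × 8.83 / (√0.0075) = 1.427.
Trying y = 1 m: A R^(2/3) = 0.9702 — low.
Trying y = 1.58 m: A R^(2/3) = 1.847 — high.
Trying y = 1.28 m: A R^(2/3) = 1.428 — close enough.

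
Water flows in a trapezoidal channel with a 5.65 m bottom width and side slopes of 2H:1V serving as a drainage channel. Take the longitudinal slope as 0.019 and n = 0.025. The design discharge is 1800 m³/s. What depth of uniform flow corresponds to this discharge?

Manning's equation rearranged: A R^(2/3) = nQ / (1·√S) = 0.025 × 1800 / (√0.019) = 326.5.
At y = 7.63 m: A R^(2/3) = 402.8 — over.
At y = 5.41 m: A R^(2/3) = 184.7 — short.
At y = 6.96 m: A R^(2/3) = 326.1 — close enough.

y_n = 6.96 m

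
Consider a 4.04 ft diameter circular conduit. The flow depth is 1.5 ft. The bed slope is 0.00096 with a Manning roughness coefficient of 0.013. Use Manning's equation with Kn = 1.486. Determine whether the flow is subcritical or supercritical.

subcritical

For a circular section of diameter D = 4.04 ft at depth y = 1.5 ft, the central angle is θ = 2 arccos(1 − 2y/D) = 2.621 rad. Then A = (D²/8)(θ − sin θ) = 4.332 ft² and P = Dθ/2 = 5.294 ft.
Hydraulic radius R = A/P = 4.332/5.294 = 0.8183 ft.
V = (1.486/n) R^(2/3) √S = (1.486/0.013) × 0.8183^(2/3) × √0.00096 = 3.098 ft/s. Hydraulic depth D_h = A/T = 4.332/3.904 = 1.11 ft.
Froude number Fr = V/√(g·D_h) = 3.098/√(32.2×1.11) = 0.518, which is less than 1, so the flow is subcritical.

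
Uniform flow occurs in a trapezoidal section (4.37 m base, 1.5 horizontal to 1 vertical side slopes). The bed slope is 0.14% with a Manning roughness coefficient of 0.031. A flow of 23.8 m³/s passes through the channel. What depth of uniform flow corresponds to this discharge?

Manning's equation rearranged: A R^(2/3) = nQ / (1·√S) = 0.031 × 23.8 / (√0.0014) = 19.72.
Trying y = 2.36 m: A R^(2/3) = 23.91 — over.
Trying y = 1.77 m: A R^(2/3) = 13.7 — short.
Trying y = 2.14 m: A R^(2/3) = 19.74 — close enough.

y_n = 2.14 m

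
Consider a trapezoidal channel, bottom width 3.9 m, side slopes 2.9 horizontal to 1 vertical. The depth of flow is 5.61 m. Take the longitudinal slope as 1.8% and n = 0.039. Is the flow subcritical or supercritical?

supercritical

With bottom width b = 3.9 m and side slope z = 2.9: A = (b + zy)y = (3.9 + 2.9×5.61)×5.61 = 113.1 m²; P = b + 2y√(1+z²) = 3.9 + 2×5.61×3.068 = 38.32 m.
Hydraulic radius R = A/P = 113.1/38.32 = 2.953 m.
V = (1/n) R^(2/3) √S = (1/0.039) × 2.953^(2/3) × √0.018 = 7.081 m/s. Hydraulic depth D_h = A/T = 113.1/36.44 = 3.105 m.
Froude number Fr = V/√(g·D_h) = 7.081/√(9.81×3.105) = 1.28, which is greater than 1, so the flow is supercritical.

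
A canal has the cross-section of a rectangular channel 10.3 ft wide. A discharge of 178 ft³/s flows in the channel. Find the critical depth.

For a rectangular channel, critical depth y_c = (q²/g)^(1/3) where q = Q/b = 178/10.3 = 17.28 ft²/s.
So y_c = (17.28²/32.2)^(1/3) = 2.1 ft.

y_c = 2.1 ft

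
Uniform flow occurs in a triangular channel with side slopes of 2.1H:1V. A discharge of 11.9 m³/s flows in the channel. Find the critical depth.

At critical depth, Q² T / (g A³) = 1, i.e. A³/T = Q²/g = 11.9²/9.81 = 14.44.
Try y = 1.67 m: A³/T = 28.64 — high.
Try y = 1.46 m: A³/T = 14.63 — matches.

y_c = 1.46 m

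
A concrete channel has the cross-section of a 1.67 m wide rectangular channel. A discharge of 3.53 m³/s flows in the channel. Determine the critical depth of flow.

For a rectangular channel, critical depth y_c = (q²/g)^(1/3) where q = Q/b = 3.53/1.67 = 2.114 m²/s.
So y_c = (2.114²/9.81)^(1/3) = 0.769 m.

y_c = 0.769 m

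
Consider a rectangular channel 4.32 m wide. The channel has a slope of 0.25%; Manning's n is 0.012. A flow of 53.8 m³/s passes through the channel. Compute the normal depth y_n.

y_n = 2.66 m

Manning's equation rearranged: A R^(2/3) = nQ / (1·√S) = 0.012 × 53.8 / (√0.0025) = 12.91.
At y = 1.89 m: A R^(2/3) = 8.208 — low.
At y = 3.01 m: A R^(2/3) = 15.15 — high.
At y = 2.66 m: A R^(2/3) = 12.92 — close enough.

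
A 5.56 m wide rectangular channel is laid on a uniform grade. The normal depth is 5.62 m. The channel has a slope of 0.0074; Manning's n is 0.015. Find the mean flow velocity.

Flow area A = b·y = 5.56 × 5.62 = 31.25 m². Wetted perimeter P = b + 2y = 5.56 + 2×5.62 = 16.8 m.
Hydraulic radius R = A/P = 31.25/16.8 = 1.86 m.
From Manning's equation, V = (1/n) R^(2/3) S^(1/2) = (1/0.015) × 1.86^(2/3) × 0.0074^(1/2) = 8.67 m/s.

V = 8.67 m/s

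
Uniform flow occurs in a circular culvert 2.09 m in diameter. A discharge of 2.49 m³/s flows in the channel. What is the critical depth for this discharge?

y_c = 0.737 m

At critical depth, Q² T / (g A³) = 1, i.e. A³/T = Q²/g = 2.49²/9.81 = 0.632.
Try y = 0.929 m: A³/T = 1.54 — over.
Try y = 0.608 m: A³/T = 0.3005 — short.
Try y = 0.737 m: A³/T = 0.6326 — matches.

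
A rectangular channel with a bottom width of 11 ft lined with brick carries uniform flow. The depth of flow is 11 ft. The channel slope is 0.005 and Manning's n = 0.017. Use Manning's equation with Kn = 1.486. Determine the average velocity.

Flow area A = b·y = 11 × 11 = 121 ft². Wetted perimeter P = b + 2y = 11 + 2×11 = 33 ft.
Hydraulic radius R = A/P = 121/33 = 3.667 ft.
From Manning's equation, V = (1.486/n) R^(2/3) S^(1/2) = (1.486/0.017) × 3.667^(2/3) × 0.005^(1/2) = 14.7 ft/s.

V = 14.7 ft/s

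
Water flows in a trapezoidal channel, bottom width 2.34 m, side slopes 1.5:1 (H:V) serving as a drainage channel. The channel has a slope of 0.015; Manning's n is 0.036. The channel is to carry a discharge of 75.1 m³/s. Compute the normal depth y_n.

y_n = 2.71 m

Manning's equation rearranged: A R^(2/3) = nQ / (1·√S) = 0.036 × 75.1 / (√0.015) = 22.07.
At y = 1.97 m: A R^(2/3) = 11.15 — low.
At y = 2.71 m: A R^(2/3) = 22.06 — matches.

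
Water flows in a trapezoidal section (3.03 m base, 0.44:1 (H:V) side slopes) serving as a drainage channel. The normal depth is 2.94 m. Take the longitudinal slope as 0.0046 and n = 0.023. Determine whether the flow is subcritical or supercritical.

subcritical

With bottom width b = 3.03 m and side slope z = 0.44: A = (b + zy)y = (3.03 + 0.44×2.94)×2.94 = 12.71 m²; P = b + 2y√(1+z²) = 3.03 + 2×2.94×1.093 = 9.454 m.
Hydraulic radius R = A/P = 12.71/9.454 = 1.345 m.
V = (1/n) R^(2/3) √S = (1/0.023) × 1.345^(2/3) × √0.0046 = 3.592 m/s. Hydraulic depth D_h = A/T = 12.71/5.617 = 2.263 m.
Froude number Fr = V/√(g·D_h) = 3.592/√(9.81×2.263) = 0.762, which is less than 1, so the flow is subcritical.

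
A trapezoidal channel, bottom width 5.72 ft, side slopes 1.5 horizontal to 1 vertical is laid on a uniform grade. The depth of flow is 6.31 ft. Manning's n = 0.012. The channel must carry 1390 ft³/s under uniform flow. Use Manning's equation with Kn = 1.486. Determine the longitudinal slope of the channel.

S = 0.00272

With bottom width b = 5.72 ft and side slope z = 1.5: A = (b + zy)y = (5.72 + 1.5×6.31)×6.31 = 95.82 ft²; P = b + 2y√(1+z²) = 5.72 + 2×6.31×1.803 = 28.47 ft.
Hydraulic radius R = A/P = 95.82/28.47 = 3.365 ft.
From Manning's equation, S = [nQ / (1.486 A R^(2/3))]² = [0.012 × 1390 / (1.486 × 95.82 × 3.365^(2/3))]² = 0.00272.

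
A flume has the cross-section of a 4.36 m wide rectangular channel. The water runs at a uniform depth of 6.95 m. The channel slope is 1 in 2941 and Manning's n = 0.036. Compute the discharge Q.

Flow area A = b·y = 4.36 × 6.95 = 30.3 m². Wetted perimeter P = b + 2y = 4.36 + 2×6.95 = 18.26 m.
Hydraulic radius R = A/P = 30.3/18.26 = 1.659 m.
Manning's equation: Q = (1/n) A R^(2/3) S^(1/2) = (1/0.036) × 30.3 × 1.659^(2/3) × 0.00034^(1/2) = 21.8 m³/s.

Q = 21.8 m³/s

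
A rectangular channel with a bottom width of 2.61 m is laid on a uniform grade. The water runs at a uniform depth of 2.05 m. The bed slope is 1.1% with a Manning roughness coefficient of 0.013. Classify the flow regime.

Flow area A = b·y = 2.61 × 2.05 = 5.35 m². Wetted perimeter P = b + 2y = 2.61 + 2×2.05 = 6.71 m.
Hydraulic radius R = A/P = 5.35/6.71 = 0.7974 m.
V = (1/n) R^(2/3) √S = (1/0.013) × 0.7974^(2/3) × √0.011 = 6.937 m/s. Hydraulic depth D_h = A/T = 5.35/2.61 = 2.05 m.
Froude number Fr = V/√(g·D_h) = 6.937/√(9.81×2.05) = 1.55, which is greater than 1, so the flow is supercritical.

supercritical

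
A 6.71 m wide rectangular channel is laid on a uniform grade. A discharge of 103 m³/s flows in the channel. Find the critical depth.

y_c = 2.89 m

For a rectangular channel, critical depth y_c = (q²/g)^(1/3) where q = Q/b = 103/6.71 = 15.35 m²/s.
So y_c = (15.35²/9.81)^(1/3) = 2.89 m.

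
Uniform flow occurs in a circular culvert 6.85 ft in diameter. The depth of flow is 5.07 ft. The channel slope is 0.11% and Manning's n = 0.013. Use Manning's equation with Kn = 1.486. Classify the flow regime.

For a circular section of diameter D = 6.85 ft at depth y = 5.07 ft, the central angle is θ = 2 arccos(1 − 2y/D) = 4.144 rad. Then A = (D²/8)(θ − sin θ) = 29.25 ft² and P = Dθ/2 = 14.19 ft.
Hydraulic radius R = A/P = 29.25/14.19 = 2.061 ft.
V = (1.486/n) R^(2/3) √S = (1.486/0.013) × 2.061^(2/3) × √0.0011 = 6.139 ft/s. Hydraulic depth D_h = A/T = 29.25/6.008 = 4.868 ft.
Froude number Fr = V/√(g·D_h) = 6.139/√(32.2×4.868) = 0.49, which is less than 1, so the flow is subcritical.

subcritical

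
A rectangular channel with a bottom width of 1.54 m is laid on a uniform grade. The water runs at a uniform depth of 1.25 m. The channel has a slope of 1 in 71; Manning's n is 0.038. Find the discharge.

Flow area A = b·y = 1.54 × 1.25 = 1.925 m². Wetted perimeter P = b + 2y = 1.54 + 2×1.25 = 4.04 m.
Hydraulic radius R = A/P = 1.925/4.04 = 0.4765 m.
Manning's equation: Q = (1/n) A R^(2/3) S^(1/2) = (1/0.038) × 1.925 × 0.4765^(2/3) × 0.01408^(1/2) = 3.67 m³/s.

Q = 3.67 m³/s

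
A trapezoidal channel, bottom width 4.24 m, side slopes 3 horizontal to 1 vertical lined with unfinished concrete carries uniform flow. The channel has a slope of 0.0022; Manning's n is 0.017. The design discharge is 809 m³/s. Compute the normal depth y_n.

Manning's equation rearranged: A R^(2/3) = nQ / (1·√S) = 0.017 × 809 / (√0.0022) = 293.2.
At y = 6.68 m: A R^(2/3) = 373.1 — high.
At y = 4.96 m: A R^(2/3) = 182.2 — low.
At y = 6.05 m: A R^(2/3) = 293.4 — close enough.

y_n = 6.05 m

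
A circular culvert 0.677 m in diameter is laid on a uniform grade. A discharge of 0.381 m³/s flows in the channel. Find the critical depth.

y_c = 0.39 m

At critical depth, Q² T / (g A³) = 1, i.e. A³/T = Q²/g = 0.381²/9.81 = 0.0148.
Try y = 0.495 m: A³/T = 0.03737 — over.
Try y = 0.324 m: A³/T = 0.007286 — short.
Try y = 0.39 m: A³/T = 0.01479 — matches.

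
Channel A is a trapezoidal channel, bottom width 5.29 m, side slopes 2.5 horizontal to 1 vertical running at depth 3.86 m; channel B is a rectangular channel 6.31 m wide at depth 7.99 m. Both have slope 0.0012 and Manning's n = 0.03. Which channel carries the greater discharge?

channel A

Channel A: With bottom width b = 5.29 m and side slope z = 2.5: A = (b + zy)y = (5.29 + 2.5×3.86)×3.86 = 57.67 m²; P = b + 2y√(1+z²) = 5.29 + 2×3.86×2.693 = 26.08 m. Hydraulic radius R = A/P = 57.67/26.08 = 2.211 m. Q_A = (1/0.03)·57.67·2.211^(2/3)·√0.0012 = 113 m³/s.
Channel B: Flow area A = b·y = 6.31 × 7.99 = 50.42 m². Wetted perimeter P = b + 2y = 6.31 + 2×7.99 = 22.29 m. Hydraulic radius R = A/P = 50.42/22.29 = 2.262 m. Q_B = (1/0.03)·50.42·2.262^(2/3)·√0.0012 = 100.3 m³/s.
Q_A = 113 m³/s vs Q_B = 100.3 m³/s, so channel A carries more.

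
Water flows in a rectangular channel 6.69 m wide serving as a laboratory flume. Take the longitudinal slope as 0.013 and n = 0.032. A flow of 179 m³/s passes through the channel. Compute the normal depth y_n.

Manning's equation rearranged: A R^(2/3) = nQ / (1·√S) = 0.032 × 179 / (√0.013) = 50.24.
Trying y = 5.59 m: A R^(2/3) = 61.19 — over.
Trying y = 3.81 m: A R^(2/3) = 37.45 — short.
Trying y = 4.78 m: A R^(2/3) = 50.22 — close enough.

y_n = 4.78 m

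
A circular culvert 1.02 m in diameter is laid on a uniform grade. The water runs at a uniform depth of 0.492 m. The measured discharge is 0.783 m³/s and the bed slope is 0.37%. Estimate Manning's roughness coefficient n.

n = 0.012

For a circular section of diameter D = 1.02 m at depth y = 0.492 m, the central angle is θ = 2 arccos(1 − 2y/D) = 3.071 rad. Then A = (D²/8)(θ − sin θ) = 0.3902 m² and P = Dθ/2 = 1.566 m.
Hydraulic radius R = A/P = 0.3902/1.566 = 0.2491 m.
Rearranging Manning's equation: n = (1/Q) A R^(2/3) S^(1/2) = (1/0.783) × 0.3902 × 0.2491^(2/3) × √0.0037 = 0.012.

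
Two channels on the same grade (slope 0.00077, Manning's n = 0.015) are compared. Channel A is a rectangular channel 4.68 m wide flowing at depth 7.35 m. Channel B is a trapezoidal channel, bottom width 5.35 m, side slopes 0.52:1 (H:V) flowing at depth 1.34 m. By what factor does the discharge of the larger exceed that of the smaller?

6.36

Channel A: Flow area A = b·y = 4.68 × 7.35 = 34.4 m². Wetted perimeter P = b + 2y = 4.68 + 2×7.35 = 19.38 m. Hydraulic radius R = A/P = 34.4/19.38 = 1.775 m. Q_A = (1/0.015)·34.4·1.775^(2/3)·√0.00077 = 93.28 m³/s.
Channel B: With bottom width b = 5.35 m and side slope z = 0.52: A = (b + zy)y = (5.35 + 0.52×1.34)×1.34 = 8.103 m²; P = b + 2y√(1+z²) = 5.35 + 2×1.34×1.127 = 8.371 m. Hydraulic radius R = A/P = 8.103/8.371 = 0.968 m. Q_B = (1/0.015)·8.103·0.968^(2/3)·√0.00077 = 14.67 m³/s.
The larger discharge is 93.28 m³/s and the smaller is 14.67 m³/s; the ratio is 6.36.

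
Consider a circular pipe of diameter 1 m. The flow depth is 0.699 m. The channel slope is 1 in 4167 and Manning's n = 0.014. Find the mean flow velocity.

For a circular section of diameter D = 1 m at depth y = 0.699 m, the central angle is θ = 2 arccos(1 − 2y/D) = 3.96 rad. Then A = (D²/8)(θ − sin θ) = 0.5863 m² and P = Dθ/2 = 1.98 m.
Hydraulic radius R = A/P = 0.5863/1.98 = 0.2961 m.
From Manning's equation, V = (1/n) R^(2/3) S^(1/2) = (1/0.014) × 0.2961^(2/3) × 0.00024^(1/2) = 0.492 m/s.

V = 0.492 m/s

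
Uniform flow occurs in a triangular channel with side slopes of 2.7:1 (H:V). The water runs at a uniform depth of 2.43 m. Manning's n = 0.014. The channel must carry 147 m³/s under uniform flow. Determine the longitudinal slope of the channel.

For a triangular section with side slope z = 2.7: A = zy² = 2.7×2.43² = 15.94 m²; P = 2y√(1+z²) = 2×2.43×2.879 = 13.99 m.
Hydraulic radius R = A/P = 15.94/13.99 = 1.139 m.
From Manning's equation, S = [nQ / (1 A R^(2/3))]² = [0.014 × 147 / (1 × 15.94 × 1.139^(2/3))]² = 0.014.

S = 0.014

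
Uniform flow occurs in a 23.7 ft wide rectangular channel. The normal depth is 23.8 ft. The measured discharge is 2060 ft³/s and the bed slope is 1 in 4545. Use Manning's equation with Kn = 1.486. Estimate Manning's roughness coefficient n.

n = 0.024

Flow area A = b·y = 23.7 × 23.8 = 564.1 ft². Wetted perimeter P = b + 2y = 23.7 + 2×23.8 = 71.3 ft.
Hydraulic radius R = A/P = 564.1/71.3 = 7.911 ft.
Rearranging Manning's equation: n = (1.486/Q) A R^(2/3) S^(1/2) = (1.486/2060) × 564.1 × 7.911^(2/3) × √0.00022 = 0.024.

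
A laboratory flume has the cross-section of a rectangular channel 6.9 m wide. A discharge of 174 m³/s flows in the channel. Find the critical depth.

For a rectangular channel, critical depth y_c = (q²/g)^(1/3) where q = Q/b = 174/6.9 = 25.22 m²/s.
So y_c = (25.22²/9.81)^(1/3) = 4.02 m.

y_c = 4.02 m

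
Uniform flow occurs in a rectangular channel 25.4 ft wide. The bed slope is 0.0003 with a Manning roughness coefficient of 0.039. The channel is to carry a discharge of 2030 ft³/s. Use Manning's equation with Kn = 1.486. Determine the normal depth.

y_n = 28.5 ft

Manning's equation rearranged: A R^(2/3) = nQ / (1.486·√S) = 0.039 × 2030 / (1.486 × √0.0003) = 3076.
At y = 24.4 ft: A R^(2/3) = 2551 — low.
At y = 35.2 ft: A R^(2/3) = 3963 — high.
At y = 28.5 ft: A R^(2/3) = 3082 — ≈ 3076.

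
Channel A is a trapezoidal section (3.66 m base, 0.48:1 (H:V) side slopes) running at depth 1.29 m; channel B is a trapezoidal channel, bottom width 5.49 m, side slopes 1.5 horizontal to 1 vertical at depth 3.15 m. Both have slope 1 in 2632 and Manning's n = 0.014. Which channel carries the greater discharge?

Channel A: With bottom width b = 3.66 m and side slope z = 0.48: A = (b + zy)y = (3.66 + 0.48×1.29)×1.29 = 5.52 m²; P = b + 2y√(1+z²) = 3.66 + 2×1.29×1.109 = 6.522 m. Hydraulic radius R = A/P = 5.52/6.522 = 0.8464 m. Q_A = (1/0.014)·5.52·0.8464^(2/3)·√0.0003799 = 6.877 m³/s.
Channel B: With bottom width b = 5.49 m and side slope z = 1.5: A = (b + zy)y = (5.49 + 1.5×3.15)×3.15 = 32.18 m²; P = b + 2y√(1+z²) = 5.49 + 2×3.15×1.803 = 16.85 m. Hydraulic radius R = A/P = 32.18/16.85 = 1.91 m. Q_B = (1/0.014)·32.18·1.91^(2/3)·√0.0003799 = 68.96 m³/s.
Q_A = 6.877 m³/s vs Q_B = 68.96 m³/s, so channel B carries more.

channel B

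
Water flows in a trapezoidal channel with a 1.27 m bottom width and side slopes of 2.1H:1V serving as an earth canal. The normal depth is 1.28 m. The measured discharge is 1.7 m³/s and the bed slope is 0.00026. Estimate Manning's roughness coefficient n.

With bottom width b = 1.27 m and side slope z = 2.1: A = (b + zy)y = (1.27 + 2.1×1.28)×1.28 = 5.066 m²; P = b + 2y√(1+z²) = 1.27 + 2×1.28×2.326 = 7.224 m.
Hydraulic radius R = A/P = 5.066/7.224 = 0.7013 m.
Rearranging Manning's equation: n = (1/Q) A R^(2/3) S^(1/2) = (1/1.7) × 5.066 × 0.7013^(2/3) × √0.00026 = 0.0379.

n = 0.0379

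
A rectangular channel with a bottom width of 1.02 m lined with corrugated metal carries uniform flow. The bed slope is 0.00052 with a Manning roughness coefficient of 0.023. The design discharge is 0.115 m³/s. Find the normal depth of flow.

Manning's equation rearranged: A R^(2/3) = nQ / (1·√S) = 0.023 × 0.115 / (√0.00052) = 0.116.
Try y = 0.4 m: A R^(2/3) = 0.1506 — over.
Try y = 0.295 m: A R^(2/3) = 0.09836 — short.
Try y = 0.332 m: A R^(2/3) = 0.1162 — matches.

y_n = 0.332 m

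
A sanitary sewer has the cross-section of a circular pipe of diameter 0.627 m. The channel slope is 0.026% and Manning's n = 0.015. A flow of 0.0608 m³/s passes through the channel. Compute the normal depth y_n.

Manning's equation rearranged: A R^(2/3) = nQ / (1·√S) = 0.015 × 0.0608 / (√0.00026) = 0.05656.
Trying y = 0.254 m: A R^(2/3) = 0.03096 — short.
Trying y = 0.361 m: A R^(2/3) = 0.05656 — close enough.

y_n = 0.361 m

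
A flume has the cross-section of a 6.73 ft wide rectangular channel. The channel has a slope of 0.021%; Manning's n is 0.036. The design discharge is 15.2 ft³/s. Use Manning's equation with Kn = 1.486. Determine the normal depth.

y_n = 2.83 ft

Manning's equation rearranged: A R^(2/3) = nQ / (1.486·√S) = 0.036 × 15.2 / (1.486 × √0.00021) = 25.41.
Try y = 2.36 ft: A R^(2/3) = 19.75 — short.
Try y = 3.08 ft: A R^(2/3) = 28.45 — over.
Try y = 2.83 ft: A R^(2/3) = 25.37 — close enough.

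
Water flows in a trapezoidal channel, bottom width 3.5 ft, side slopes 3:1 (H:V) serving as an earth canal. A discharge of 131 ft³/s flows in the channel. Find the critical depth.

At critical depth, Q² T / (g A³) = 1, i.e. A³/T = Q²/g = 131²/32.2 = 533.
Try y = 2.4 ft: A³/T = 946.1 — too large.
Try y = 2.09 ft: A³/T = 530.8 — matches.

y_c = 2.09 ft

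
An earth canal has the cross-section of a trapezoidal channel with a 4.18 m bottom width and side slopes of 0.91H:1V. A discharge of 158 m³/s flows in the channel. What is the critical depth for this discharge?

At critical depth, Q² T / (g A³) = 1, i.e. A³/T = Q²/g = 158²/9.81 = 2545.
At y = 3.38 m: A³/T = 1428 — low.
At y = 4.49 m: A³/T = 4139 — high.
At y = 3.95 m: A³/T = 2547 — ≈ 2545.

y_c = 3.95 m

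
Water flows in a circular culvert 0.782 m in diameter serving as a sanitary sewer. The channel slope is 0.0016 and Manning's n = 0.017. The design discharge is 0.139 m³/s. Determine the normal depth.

Manning's equation rearranged: A R^(2/3) = nQ / (1·√S) = 0.017 × 0.139 / (√0.0016) = 0.05908.
At y = 0.353 m: A R^(2/3) = 0.06776 — too large.
At y = 0.268 m: A R^(2/3) = 0.04088 — too small.
At y = 0.327 m: A R^(2/3) = 0.0591 — ≈ 0.05908.

y_n = 0.327 m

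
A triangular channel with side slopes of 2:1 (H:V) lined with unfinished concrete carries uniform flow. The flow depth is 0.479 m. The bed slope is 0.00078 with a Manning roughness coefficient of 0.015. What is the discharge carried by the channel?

Q = 0.306 m³/s

For a triangular section with side slope z = 2: A = zy² = 2×0.479² = 0.4589 m²; P = 2y√(1+z²) = 2×0.479×2.236 = 2.142 m.
Hydraulic radius R = A/P = 0.4589/2.142 = 0.2142 m.
Manning's equation: Q = (1/n) A R^(2/3) S^(1/2) = (1/0.015) × 0.4589 × 0.2142^(2/3) × 0.00078^(1/2) = 0.306 m³/s.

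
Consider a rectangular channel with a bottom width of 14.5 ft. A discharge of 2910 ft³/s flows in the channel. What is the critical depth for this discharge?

y_c = 10.8 ft

For a rectangular channel, critical depth y_c = (q²/g)^(1/3) where q = Q/b = 2910/14.5 = 200.7 ft²/s.
So y_c = (200.7²/32.2)^(1/3) = 10.8 ft.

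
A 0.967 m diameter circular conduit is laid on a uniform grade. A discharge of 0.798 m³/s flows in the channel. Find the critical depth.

At critical depth, Q² T / (g A³) = 1, i.e. A³/T = Q²/g = 0.798²/9.81 = 0.06491.
Try y = 0.384 m: A³/T = 0.02119 — low.
Try y = 0.559 m: A³/T = 0.08914 — high.
Try y = 0.514 m: A³/T = 0.06468 — close enough.

y_c = 0.514 m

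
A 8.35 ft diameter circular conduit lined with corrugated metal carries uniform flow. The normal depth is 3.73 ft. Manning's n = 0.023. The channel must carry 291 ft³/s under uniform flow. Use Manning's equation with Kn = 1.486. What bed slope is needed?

S = 0.015

For a circular section of diameter D = 8.35 ft at depth y = 3.73 ft, the central angle is θ = 2 arccos(1 − 2y/D) = 2.928 rad. Then A = (D²/8)(θ − sin θ) = 23.67 ft² and P = Dθ/2 = 12.22 ft.
Hydraulic radius R = A/P = 23.67/12.22 = 1.936 ft.
From Manning's equation, S = [nQ / (1.486 A R^(2/3))]² = [0.023 × 291 / (1.486 × 23.67 × 1.936^(2/3))]² = 0.015.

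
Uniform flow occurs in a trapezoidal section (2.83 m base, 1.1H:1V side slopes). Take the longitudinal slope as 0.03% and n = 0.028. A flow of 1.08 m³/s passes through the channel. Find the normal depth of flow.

Manning's equation rearranged: A R^(2/3) = nQ / (1·√S) = 0.028 × 1.08 / (√0.0003) = 1.746.
At y = 0.585 m: A R^(2/3) = 1.184 — too small.
At y = 0.87 m: A R^(2/3) = 2.365 — too large.
At y = 0.732 m: A R^(2/3) = 1.746 — close enough.

y_n = 0.732 m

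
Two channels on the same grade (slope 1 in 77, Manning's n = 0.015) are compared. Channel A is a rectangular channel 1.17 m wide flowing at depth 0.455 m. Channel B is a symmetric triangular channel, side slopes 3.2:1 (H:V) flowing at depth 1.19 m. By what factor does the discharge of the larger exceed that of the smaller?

Channel A: Flow area A = b·y = 1.17 × 0.455 = 0.5323 m². Wetted perimeter P = b + 2y = 1.17 + 2×0.455 = 2.08 m. Hydraulic radius R = A/P = 0.5323/2.08 = 0.2559 m. Q_A = (1/0.015)·0.5323·0.2559^(2/3)·√0.01299 = 1.63 m³/s.
Channel B: For a triangular section with side slope z = 3.2: A = zy² = 3.2×1.19² = 4.532 m²; P = 2y√(1+z²) = 2×1.19×3.353 = 7.979 m. Hydraulic radius R = A/P = 4.532/7.979 = 0.5679 m. Q_B = (1/0.015)·4.532·0.5679^(2/3)·√0.01299 = 23.61 m³/s.
The larger discharge is 23.61 m³/s and the smaller is 1.63 m³/s; the ratio is 14.5.

14.5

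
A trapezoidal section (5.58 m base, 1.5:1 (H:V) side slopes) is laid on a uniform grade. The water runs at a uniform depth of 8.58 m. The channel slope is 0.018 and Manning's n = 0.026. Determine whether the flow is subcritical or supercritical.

supercritical

With bottom width b = 5.58 m and side slope z = 1.5: A = (b + zy)y = (5.58 + 1.5×8.58)×8.58 = 158.3 m²; P = b + 2y√(1+z²) = 5.58 + 2×8.58×1.803 = 36.52 m.
Hydraulic radius R = A/P = 158.3/36.52 = 4.335 m.
V = (1/n) R^(2/3) √S = (1/0.026) × 4.335^(2/3) × √0.018 = 13.72 m/s. Hydraulic depth D_h = A/T = 158.3/31.32 = 5.054 m.
Froude number Fr = V/√(g·D_h) = 13.72/√(9.81×5.054) = 1.95, which is greater than 1, so the flow is supercritical.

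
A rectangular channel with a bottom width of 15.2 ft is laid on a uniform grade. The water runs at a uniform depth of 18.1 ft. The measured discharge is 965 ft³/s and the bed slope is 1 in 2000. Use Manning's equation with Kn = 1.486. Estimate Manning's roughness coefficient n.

Flow area A = b·y = 15.2 × 18.1 = 275.1 ft². Wetted perimeter P = b + 2y = 15.2 + 2×18.1 = 51.4 ft.
Hydraulic radius R = A/P = 275.1/51.4 = 5.353 ft.
Rearranging Manning's equation: n = (1.486/Q) A R^(2/3) S^(1/2) = (1.486/965) × 275.1 × 5.353^(2/3) × √0.0005 = 0.029.

n = 0.029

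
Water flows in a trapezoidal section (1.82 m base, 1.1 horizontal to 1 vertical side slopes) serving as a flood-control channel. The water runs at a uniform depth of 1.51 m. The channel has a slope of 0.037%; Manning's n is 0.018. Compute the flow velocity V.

With bottom width b = 1.82 m and side slope z = 1.1: A = (b + zy)y = (1.82 + 1.1×1.51)×1.51 = 5.256 m²; P = b + 2y√(1+z²) = 1.82 + 2×1.51×1.487 = 6.31 m.
Hydraulic radius R = A/P = 5.256/6.31 = 0.8331 m.
From Manning's equation, V = (1/n) R^(2/3) S^(1/2) = (1/0.018) × 0.8331^(2/3) × 0.00037^(1/2) = 0.946 m/s.

V = 0.946 m/s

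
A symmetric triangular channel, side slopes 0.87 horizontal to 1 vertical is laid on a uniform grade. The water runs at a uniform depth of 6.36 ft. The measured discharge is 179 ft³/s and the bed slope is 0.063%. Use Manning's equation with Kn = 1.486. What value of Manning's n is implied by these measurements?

n = 0.012

For a triangular section with side slope z = 0.87: A = zy² = 0.87×6.36² = 35.19 ft²; P = 2y√(1+z²) = 2×6.36×1.325 = 16.86 ft.
Hydraulic radius R = A/P = 35.19/16.86 = 2.087 ft.
Rearranging Manning's equation: n = (1.486/Q) A R^(2/3) S^(1/2) = (1.486/179) × 35.19 × 2.087^(2/3) × √0.00063 = 0.012.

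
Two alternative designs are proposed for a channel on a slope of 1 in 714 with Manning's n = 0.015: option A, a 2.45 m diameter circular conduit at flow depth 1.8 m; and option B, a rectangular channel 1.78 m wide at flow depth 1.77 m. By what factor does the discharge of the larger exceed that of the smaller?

1.36

Channel A: For a circular section of diameter D = 2.45 m at depth y = 1.8 m, the central angle is θ = 2 arccos(1 − 2y/D) = 4.119 rad. Then A = (D²/8)(θ − sin θ) = 3.712 m² and P = Dθ/2 = 5.046 m. Hydraulic radius R = A/P = 3.712/5.046 = 0.7358 m. Q_A = (1/0.015)·3.712·0.7358^(2/3)·√0.001401 = 7.549 m³/s.
Channel B: Flow area A = b·y = 1.78 × 1.77 = 3.151 m². Wetted perimeter P = b + 2y = 1.78 + 2×1.77 = 5.32 m. Hydraulic radius R = A/P = 3.151/5.32 = 0.5922 m. Q_B = (1/0.015)·3.151·0.5922^(2/3)·√0.001401 = 5.543 m³/s.
The larger discharge is 7.549 m³/s and the smaller is 5.543 m³/s; the ratio is 1.36.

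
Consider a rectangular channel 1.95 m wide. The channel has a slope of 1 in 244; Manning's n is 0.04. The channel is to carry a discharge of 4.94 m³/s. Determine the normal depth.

y_n = 2.08 m

Manning's equation rearranged: A R^(2/3) = nQ / (1·√S) = 0.04 × 4.94 / (√0.004098) = 3.087.
At y = 2.36 m: A R^(2/3) = 3.593 — high.
At y = 1.66 m: A R^(2/3) = 2.339 — low.
At y = 2.08 m: A R^(2/3) = 3.087 — close enough.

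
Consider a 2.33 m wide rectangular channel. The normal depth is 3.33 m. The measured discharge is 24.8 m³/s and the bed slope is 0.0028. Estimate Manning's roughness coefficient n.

n = 0.015

Flow area A = b·y = 2.33 × 3.33 = 7.759 m². Wetted perimeter P = b + 2y = 2.33 + 2×3.33 = 8.99 m.
Hydraulic radius R = A/P = 7.759/8.99 = 0.8631 m.
Rearranging Manning's equation: n = (1/Q) A R^(2/3) S^(1/2) = (1/24.8) × 7.759 × 0.8631^(2/3) × √0.0028 = 0.015.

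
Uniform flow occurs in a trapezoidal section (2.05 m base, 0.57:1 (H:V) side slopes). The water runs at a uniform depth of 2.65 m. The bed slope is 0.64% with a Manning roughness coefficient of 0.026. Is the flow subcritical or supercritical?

With bottom width b = 2.05 m and side slope z = 0.57: A = (b + zy)y = (2.05 + 0.57×2.65)×2.65 = 9.435 m²; P = b + 2y√(1+z²) = 2.05 + 2×2.65×1.151 = 8.151 m.
Hydraulic radius R = A/P = 9.435/8.151 = 1.158 m.
V = (1/n) R^(2/3) √S = (1/0.026) × 1.158^(2/3) × √0.0064 = 3.392 m/s. Hydraulic depth D_h = A/T = 9.435/5.071 = 1.861 m.
Froude number Fr = V/√(g·D_h) = 3.392/√(9.81×1.861) = 0.794, which is less than 1, so the flow is subcritical.

subcritical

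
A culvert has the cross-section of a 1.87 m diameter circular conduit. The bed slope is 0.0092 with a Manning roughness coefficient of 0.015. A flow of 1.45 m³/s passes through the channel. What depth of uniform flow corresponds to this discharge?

y_n = 0.468 m

Manning's equation rearranged: A R^(2/3) = nQ / (1·√S) = 0.015 × 1.45 / (√0.0092) = 0.2268.
Try y = 0.548 m: A R^(2/3) = 0.3096 — over.
Try y = 0.383 m: A R^(2/3) = 0.152 — short.
Try y = 0.468 m: A R^(2/3) = 0.2271 — ≈ 0.2268.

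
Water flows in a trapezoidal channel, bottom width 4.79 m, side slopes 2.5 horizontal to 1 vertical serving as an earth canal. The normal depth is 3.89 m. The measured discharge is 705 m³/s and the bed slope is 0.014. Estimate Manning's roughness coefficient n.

With bottom width b = 4.79 m and side slope z = 2.5: A = (b + zy)y = (4.79 + 2.5×3.89)×3.89 = 56.46 m²; P = b + 2y√(1+z²) = 4.79 + 2×3.89×2.693 = 25.74 m.
Hydraulic radius R = A/P = 56.46/25.74 = 2.194 m.
Rearranging Manning's equation: n = (1/Q) A R^(2/3) S^(1/2) = (1/705) × 56.46 × 2.194^(2/3) × √0.014 = 0.016.

n = 0.016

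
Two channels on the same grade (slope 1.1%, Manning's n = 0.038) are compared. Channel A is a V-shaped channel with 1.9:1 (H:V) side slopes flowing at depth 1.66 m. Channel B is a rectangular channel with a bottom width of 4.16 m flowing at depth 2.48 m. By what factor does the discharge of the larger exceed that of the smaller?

2.63

Channel A: For a triangular section with side slope z = 1.9: A = zy² = 1.9×1.66² = 5.236 m²; P = 2y√(1+z²) = 2×1.66×2.147 = 7.128 m. Hydraulic radius R = A/P = 5.236/7.128 = 0.7345 m. Q_A = (1/0.038)·5.236·0.7345^(2/3)·√0.011 = 11.76 m³/s.
Channel B: Flow area A = b·y = 4.16 × 2.48 = 10.32 m². Wetted perimeter P = b + 2y = 4.16 + 2×2.48 = 9.12 m. Hydraulic radius R = A/P = 10.32/9.12 = 1.131 m. Q_B = (1/0.038)·10.32·1.131^(2/3)·√0.011 = 30.91 m³/s.
The larger discharge is 30.91 m³/s and the smaller is 11.76 m³/s; the ratio is 2.63.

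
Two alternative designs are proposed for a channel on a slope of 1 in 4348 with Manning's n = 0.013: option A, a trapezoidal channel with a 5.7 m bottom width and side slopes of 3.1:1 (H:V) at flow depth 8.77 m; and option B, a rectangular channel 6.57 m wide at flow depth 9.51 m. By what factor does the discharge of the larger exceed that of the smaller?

Channel A: With bottom width b = 5.7 m and side slope z = 3.1: A = (b + zy)y = (5.7 + 3.1×8.77)×8.77 = 288.4 m²; P = b + 2y√(1+z²) = 5.7 + 2×8.77×3.257 = 62.83 m. Hydraulic radius R = A/P = 288.4/62.83 = 4.59 m. Q_A = (1/0.013)·288.4·4.59^(2/3)·√0.00023 = 929.3 m³/s.
Channel B: Flow area A = b·y = 6.57 × 9.51 = 62.48 m². Wetted perimeter P = b + 2y = 6.57 + 2×9.51 = 25.59 m. Hydraulic radius R = A/P = 62.48/25.59 = 2.442 m. Q_B = (1/0.013)·62.48·2.442^(2/3)·√0.00023 = 132.2 m³/s.
The larger discharge is 929.3 m³/s and the smaller is 132.2 m³/s; the ratio is 7.03.

7.03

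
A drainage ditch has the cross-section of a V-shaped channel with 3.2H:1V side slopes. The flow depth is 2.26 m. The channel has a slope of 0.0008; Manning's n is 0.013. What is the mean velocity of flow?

For a triangular section with side slope z = 3.2: A = zy² = 3.2×2.26² = 16.34 m²; P = 2y√(1+z²) = 2×2.26×3.353 = 15.15 m.
Hydraulic radius R = A/P = 16.34/15.15 = 1.079 m.
From Manning's equation, V = (1/n) R^(2/3) S^(1/2) = (1/0.013) × 1.079^(2/3) × 0.0008^(1/2) = 2.29 m/s.

V = 2.29 m/s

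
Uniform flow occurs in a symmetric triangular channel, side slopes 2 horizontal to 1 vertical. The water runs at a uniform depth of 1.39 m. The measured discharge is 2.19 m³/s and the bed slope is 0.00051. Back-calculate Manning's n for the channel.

n = 0.029

For a triangular section with side slope z = 2: A = zy² = 2×1.39² = 3.864 m²; P = 2y√(1+z²) = 2×1.39×2.236 = 6.216 m.
Hydraulic radius R = A/P = 3.864/6.216 = 0.6216 m.
Rearranging Manning's equation: n = (1/Q) A R^(2/3) S^(1/2) = (1/2.19) × 3.864 × 0.6216^(2/3) × √0.00051 = 0.029.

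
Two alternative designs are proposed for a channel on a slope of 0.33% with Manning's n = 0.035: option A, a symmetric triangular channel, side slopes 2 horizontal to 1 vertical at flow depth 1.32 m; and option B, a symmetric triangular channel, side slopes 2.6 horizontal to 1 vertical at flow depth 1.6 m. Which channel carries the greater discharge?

Channel A: For a triangular section with side slope z = 2: A = zy² = 2×1.32² = 3.485 m²; P = 2y√(1+z²) = 2×1.32×2.236 = 5.903 m. Hydraulic radius R = A/P = 3.485/5.903 = 0.5903 m. Q_A = (1/0.035)·3.485·0.5903^(2/3)·√0.0033 = 4.025 m³/s.
Channel B: For a triangular section with side slope z = 2.6: A = zy² = 2.6×1.6² = 6.656 m²; P = 2y√(1+z²) = 2×1.6×2.786 = 8.914 m. Hydraulic radius R = A/P = 6.656/8.914 = 0.7467 m. Q_B = (1/0.035)·6.656·0.7467^(2/3)·√0.0033 = 8.991 m³/s.
Q_A = 4.025 m³/s vs Q_B = 8.991 m³/s, so channel B carries more.

channel B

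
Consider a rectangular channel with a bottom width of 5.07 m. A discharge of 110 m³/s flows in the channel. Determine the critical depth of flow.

For a rectangular channel, critical depth y_c = (q²/g)^(1/3) where q = Q/b = 110/5.07 = 21.7 m²/s.
So y_c = (21.7²/9.81)^(1/3) = 3.63 m.

y_c = 3.63 m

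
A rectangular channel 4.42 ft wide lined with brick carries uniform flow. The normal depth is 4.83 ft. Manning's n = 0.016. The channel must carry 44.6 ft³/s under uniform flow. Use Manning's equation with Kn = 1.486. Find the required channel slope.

S = 0.00029

Flow area A = b·y = 4.42 × 4.83 = 21.35 ft². Wetted perimeter P = b + 2y = 4.42 + 2×4.83 = 14.08 ft.
Hydraulic radius R = A/P = 21.35/14.08 = 1.516 ft.
From Manning's equation, S = [nQ / (1.486 A R^(2/3))]² = [0.016 × 44.6 / (1.486 × 21.35 × 1.516^(2/3))]² = 0.00029.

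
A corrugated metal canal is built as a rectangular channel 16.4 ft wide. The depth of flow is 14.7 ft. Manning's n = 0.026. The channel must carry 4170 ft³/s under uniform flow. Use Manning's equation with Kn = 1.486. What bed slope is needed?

Flow area A = b·y = 16.4 × 14.7 = 241.1 ft². Wetted perimeter P = b + 2y = 16.4 + 2×14.7 = 45.8 ft.
Hydraulic radius R = A/P = 241.1/45.8 = 5.264 ft.
From Manning's equation, S = [nQ / (1.486 A R^(2/3))]² = [0.026 × 4170 / (1.486 × 241.1 × 5.264^(2/3))]² = 0.01.

S = 0.01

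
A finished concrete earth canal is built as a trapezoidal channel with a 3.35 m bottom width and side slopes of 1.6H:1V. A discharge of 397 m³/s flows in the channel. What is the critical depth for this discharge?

y_c = 5.65 m

At critical depth, Q² T / (g A³) = 1, i.e. A³/T = Q²/g = 397²/9.81 = 16070.
At y = 6.91 m: A³/T = 38740 — over.
At y = 3.96 m: A³/T = 3522 — short.
At y = 5.65 m: A³/T = 16010 — ≈ 16070.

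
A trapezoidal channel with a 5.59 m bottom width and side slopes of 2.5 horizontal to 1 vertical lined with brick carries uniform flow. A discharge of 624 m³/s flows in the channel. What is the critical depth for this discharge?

y_c = 5.61 m

At critical depth, Q² T / (g A³) = 1, i.e. A³/T = Q²/g = 624²/9.81 = 39690.
Trying y = 6.72 m: A³/T = 86920 — too large.
Trying y = 4.14 m: A³/T = 10930 — too small.
Trying y = 5.61 m: A³/T = 39610 — ≈ 39690.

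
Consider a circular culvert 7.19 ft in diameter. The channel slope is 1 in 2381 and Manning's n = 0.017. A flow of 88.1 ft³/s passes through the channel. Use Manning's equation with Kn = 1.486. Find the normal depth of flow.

y_n = 4.95 ft

Manning's equation rearranged: A R^(2/3) = nQ / (1.486·√S) = 0.017 × 88.1 / (1.486 × √0.00042) = 49.18.
At y = 3.82 ft: A R^(2/3) = 33.22 — short.
At y = 5.44 ft: A R^(2/3) = 55.29 — over.
At y = 4.95 ft: A R^(2/3) = 49.16 — ≈ 49.18.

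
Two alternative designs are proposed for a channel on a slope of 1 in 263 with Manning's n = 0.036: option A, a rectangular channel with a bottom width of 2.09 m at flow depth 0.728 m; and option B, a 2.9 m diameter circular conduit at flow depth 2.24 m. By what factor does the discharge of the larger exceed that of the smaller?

5.8

Channel A: Flow area A = b·y = 2.09 × 0.728 = 1.522 m². Wetted perimeter P = b + 2y = 2.09 + 2×0.728 = 3.546 m. Hydraulic radius R = A/P = 1.522/3.546 = 0.4291 m. Q_A = (1/0.036)·1.522·0.4291^(2/3)·√0.003802 = 1.483 m³/s.
Channel B: For a circular section of diameter D = 2.9 m at depth y = 2.24 m, the central angle is θ = 2 arccos(1 − 2y/D) = 4.294 rad. Then A = (D²/8)(θ − sin θ) = 5.475 m² and P = Dθ/2 = 6.226 m. Hydraulic radius R = A/P = 5.475/6.226 = 0.8793 m. Q_B = (1/0.036)·5.475·0.8793^(2/3)·√0.003802 = 8.606 m³/s.
The larger discharge is 8.606 m³/s and the smaller is 1.483 m³/s; the ratio is 5.8.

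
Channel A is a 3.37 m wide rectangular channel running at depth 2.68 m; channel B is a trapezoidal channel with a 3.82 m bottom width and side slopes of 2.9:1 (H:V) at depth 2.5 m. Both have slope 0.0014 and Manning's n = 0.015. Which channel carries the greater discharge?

Channel A: Flow area A = b·y = 3.37 × 2.68 = 9.032 m². Wetted perimeter P = b + 2y = 3.37 + 2×2.68 = 8.73 m. Hydraulic radius R = A/P = 9.032/8.73 = 1.035 m. Q_A = (1/0.015)·9.032·1.035^(2/3)·√0.0014 = 23.04 m³/s.
Channel B: With bottom width b = 3.82 m and side slope z = 2.9: A = (b + zy)y = (3.82 + 2.9×2.5)×2.5 = 27.68 m²; P = b + 2y√(1+z²) = 3.82 + 2×2.5×3.068 = 19.16 m. Hydraulic radius R = A/P = 27.68/19.16 = 1.445 m. Q_B = (1/0.015)·27.68·1.445^(2/3)·√0.0014 = 88.22 m³/s.
Q_A = 23.04 m³/s vs Q_B = 88.22 m³/s, so channel B carries more.

channel B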